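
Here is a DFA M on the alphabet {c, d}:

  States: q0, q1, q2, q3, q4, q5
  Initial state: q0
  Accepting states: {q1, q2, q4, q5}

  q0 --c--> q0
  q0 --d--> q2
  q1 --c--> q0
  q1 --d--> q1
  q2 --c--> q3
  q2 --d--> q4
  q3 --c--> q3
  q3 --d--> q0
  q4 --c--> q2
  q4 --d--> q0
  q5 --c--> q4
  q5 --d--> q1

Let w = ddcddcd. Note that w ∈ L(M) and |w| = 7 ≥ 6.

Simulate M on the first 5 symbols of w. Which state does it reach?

State sequence: q0 -d-> q2 -d-> q4 -c-> q2 -d-> q4 -d-> q0

After reading 5 characters, M is in state q0.
(This kind of state-tracing is the core of the pumping-lemma construction: with 6 states, pigeonhole forces a repeat within the first 6 steps.)

q0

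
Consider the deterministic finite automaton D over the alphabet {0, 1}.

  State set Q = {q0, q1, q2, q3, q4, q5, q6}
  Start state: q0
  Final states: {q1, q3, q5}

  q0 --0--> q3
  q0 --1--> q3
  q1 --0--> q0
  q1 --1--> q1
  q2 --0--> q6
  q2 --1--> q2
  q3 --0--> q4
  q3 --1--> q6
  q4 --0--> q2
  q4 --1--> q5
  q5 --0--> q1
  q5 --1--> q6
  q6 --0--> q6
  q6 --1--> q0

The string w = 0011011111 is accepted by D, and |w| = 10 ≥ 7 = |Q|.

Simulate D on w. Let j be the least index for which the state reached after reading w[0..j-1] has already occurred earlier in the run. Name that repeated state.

q6

State sequence: q0 -0-> q3 -0-> q4 -1-> q5 -1-> q6 -0-> q6 -1-> q0 -1-> q3 -1-> q6 -1-> q0 -1-> q3
First repeat at step 5: q6 was already visited.

The earliest repeat is at step j = 5: D is in q6, which it already visited at step i = 4.
The DFA has 7 states, so the proof of the pumping lemma guarantees a repeated state among the first 7+1 visited; the segment between the two visits is the pumpable y.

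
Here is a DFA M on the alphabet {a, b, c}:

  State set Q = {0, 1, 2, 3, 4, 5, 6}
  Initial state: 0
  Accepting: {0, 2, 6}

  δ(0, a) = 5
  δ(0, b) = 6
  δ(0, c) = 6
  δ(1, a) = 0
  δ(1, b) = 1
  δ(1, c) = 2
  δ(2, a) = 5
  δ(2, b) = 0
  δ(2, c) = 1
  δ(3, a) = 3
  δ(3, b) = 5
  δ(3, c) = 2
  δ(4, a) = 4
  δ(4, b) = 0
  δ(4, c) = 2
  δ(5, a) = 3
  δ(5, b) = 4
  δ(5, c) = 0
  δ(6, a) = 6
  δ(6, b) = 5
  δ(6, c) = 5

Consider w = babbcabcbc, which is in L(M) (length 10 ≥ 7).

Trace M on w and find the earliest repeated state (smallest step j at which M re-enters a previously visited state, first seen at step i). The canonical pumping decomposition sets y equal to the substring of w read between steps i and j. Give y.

a

State sequence: 0 -b-> 6 -a-> 6 -b-> 5 -b-> 4 -c-> 2 -a-> 5 -b-> 4 -c-> 2 -b-> 0 -c-> 6
First repeat at step 2: 6 was already visited.

So i = 1, j = 2, giving x = w[0:1] = b, y = w[1:2] = a, z = w[2:10] = bbcabcbc.
Check: |xy| = 2 ≤ 7 and |y| = 1 ≥ 1. Reading y takes M from 6 back to 6, so every xyⁱz is accepted.
The DFA has 7 states, so the proof of the pumping lemma guarantees a repeated state among the first 7+1 visited; the segment between the two visits is the pumpable y.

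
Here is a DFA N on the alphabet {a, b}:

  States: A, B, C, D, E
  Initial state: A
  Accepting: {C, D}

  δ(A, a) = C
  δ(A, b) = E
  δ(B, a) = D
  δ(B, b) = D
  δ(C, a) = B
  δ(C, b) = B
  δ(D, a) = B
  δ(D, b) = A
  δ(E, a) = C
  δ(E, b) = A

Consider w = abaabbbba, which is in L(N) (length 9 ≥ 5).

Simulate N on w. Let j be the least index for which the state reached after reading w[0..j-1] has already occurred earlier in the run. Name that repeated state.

Run of N on w = a b a a b b b b a:
  step 0: A  (start)
  step 1: C  (read a: A→C)
  step 2: B  (read b: C→B)
  step 3: D  (read a: B→D)
  step 4: B  (read a: D→B)   ← first repeat (B seen earlier)
  step 5: D  (read b: B→D)
  step 6: A  (read b: D→A)
  step 7: E  (read b: A→E)
  step 8: A  (read b: E→A)
  step 9: C  (read a: A→C)

The earliest repeat is at step j = 4: N is in B, which it already visited at step i = 2.
With |Q| = 5, pigeonhole forces a state repeat no later than step 5; the substring read between the first and second visits to that state can be pumped.

B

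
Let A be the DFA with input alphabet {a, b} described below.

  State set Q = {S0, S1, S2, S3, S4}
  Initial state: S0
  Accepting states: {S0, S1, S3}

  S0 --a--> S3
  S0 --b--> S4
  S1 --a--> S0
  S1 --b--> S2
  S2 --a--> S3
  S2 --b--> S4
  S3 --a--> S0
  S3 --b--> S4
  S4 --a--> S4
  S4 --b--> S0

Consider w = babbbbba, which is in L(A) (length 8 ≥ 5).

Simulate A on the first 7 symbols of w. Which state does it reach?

Run of A on the first 7 characters of w = b a b b b b b:
  step 0: S0  (start)
  step 1: S4  (read b: S0→S4)
  step 2: S4  (read a: S4→S4)
  step 3: S0  (read b: S4→S0)
  step 4: S4  (read b: S0→S4)
  step 5: S0  (read b: S4→S0)
  step 6: S4  (read b: S0→S4)
  step 7: S0  (read b: S4→S0)

After reading 7 characters, A is in state S0.

S0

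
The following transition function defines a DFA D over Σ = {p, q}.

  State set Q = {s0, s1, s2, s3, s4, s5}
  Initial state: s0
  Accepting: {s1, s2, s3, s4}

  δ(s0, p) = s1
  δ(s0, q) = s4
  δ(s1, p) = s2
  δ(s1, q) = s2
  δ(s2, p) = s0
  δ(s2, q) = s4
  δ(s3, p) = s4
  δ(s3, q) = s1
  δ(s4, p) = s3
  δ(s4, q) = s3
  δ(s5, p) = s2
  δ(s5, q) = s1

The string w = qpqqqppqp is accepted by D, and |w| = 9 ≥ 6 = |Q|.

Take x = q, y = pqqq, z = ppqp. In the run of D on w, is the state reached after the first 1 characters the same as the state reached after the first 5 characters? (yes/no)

yes

Run of D on the first 5 characters of w = q p q q q:
  step 0: s0  (start)
  step 1: s4  (read q: s0→s4)
  step 2: s3  (read p: s4→s3)
  step 3: s1  (read q: s3→s1)
  step 4: s2  (read q: s1→s2)
  step 5: s4  (read q: s2→s4)

After x (step 1): s4. After xy (step 5): s4.
They match, so y = pqqq drives D around a cycle from s4 back to itself; pumping y any number of times keeps D in s4 before reading z, and xyⁱz ∈ L(D) for every i ≥ 0.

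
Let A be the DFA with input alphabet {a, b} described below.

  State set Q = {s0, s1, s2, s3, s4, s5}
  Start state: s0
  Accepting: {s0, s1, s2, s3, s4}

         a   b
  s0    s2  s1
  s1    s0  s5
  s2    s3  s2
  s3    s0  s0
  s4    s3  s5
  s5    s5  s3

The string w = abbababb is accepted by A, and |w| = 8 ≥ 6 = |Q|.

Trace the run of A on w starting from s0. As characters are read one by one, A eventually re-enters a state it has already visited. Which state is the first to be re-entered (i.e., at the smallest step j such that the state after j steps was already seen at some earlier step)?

s2

Run of A on w = a b b a b a b b:
  step 0: s0  (start)
  step 1: s2  (read a: s0→s2)
  step 2: s2  (read b: s2→s2)   ← first repeat (s2 seen earlier)
  step 3: s2  (read b: s2→s2)
  step 4: s3  (read a: s2→s3)
  step 5: s0  (read b: s3→s0)
  step 6: s2  (read a: s0→s2)
  step 7: s2  (read b: s2→s2)
  step 8: s2  (read b: s2→s2)

The earliest repeat is at step j = 2: A is in s2, which it already visited at step i = 1.
The DFA has 6 states, so the proof of the pumping lemma guarantees a repeated state among the first 6+1 visited; the segment between the two visits is the pumpable y.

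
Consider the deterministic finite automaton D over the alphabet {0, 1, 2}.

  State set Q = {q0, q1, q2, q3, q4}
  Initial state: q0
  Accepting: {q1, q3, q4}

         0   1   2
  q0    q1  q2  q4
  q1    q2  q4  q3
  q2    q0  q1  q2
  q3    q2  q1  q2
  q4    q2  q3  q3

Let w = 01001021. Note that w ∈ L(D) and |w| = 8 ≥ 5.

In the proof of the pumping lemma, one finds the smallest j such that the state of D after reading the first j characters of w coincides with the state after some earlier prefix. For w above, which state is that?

State sequence: q0 -0-> q1 -1-> q4 -0-> q2 -0-> q0 -1-> q2 -0-> q0 -2-> q4 -1-> q3
First repeat at step 4: q0 was already visited.

The earliest repeat is at step j = 4: D is in q0, which it already visited at step i = 0.

q0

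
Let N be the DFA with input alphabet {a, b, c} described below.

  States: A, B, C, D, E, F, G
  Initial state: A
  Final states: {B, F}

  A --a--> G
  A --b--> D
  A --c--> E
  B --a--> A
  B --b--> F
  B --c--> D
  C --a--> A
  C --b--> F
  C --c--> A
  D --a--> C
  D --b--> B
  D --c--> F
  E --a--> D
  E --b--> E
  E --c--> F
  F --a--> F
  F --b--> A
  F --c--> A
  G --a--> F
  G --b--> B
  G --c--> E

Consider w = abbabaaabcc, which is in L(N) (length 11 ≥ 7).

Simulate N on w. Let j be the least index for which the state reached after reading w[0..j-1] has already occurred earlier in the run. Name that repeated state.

State sequence: A -a-> G -b-> B -b-> F -a-> F -b-> A -a-> G -a-> F -a-> F -b-> A -c-> E -c-> F
First repeat at step 4: F was already visited.

The earliest repeat is at step j = 4: N is in F, which it already visited at step i = 3.

F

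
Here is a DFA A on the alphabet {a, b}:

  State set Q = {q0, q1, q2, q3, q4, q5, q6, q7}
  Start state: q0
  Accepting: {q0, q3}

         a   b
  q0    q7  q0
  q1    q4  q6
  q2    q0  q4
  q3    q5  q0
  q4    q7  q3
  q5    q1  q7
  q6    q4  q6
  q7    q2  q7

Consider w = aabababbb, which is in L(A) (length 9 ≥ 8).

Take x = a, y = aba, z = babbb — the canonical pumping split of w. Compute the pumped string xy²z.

aabaabababbb

xy^2z = a·aba·aba·babbb = aabaabababbb.
Reading y = aba takes A from q7 back to q7, so after x·y·y the machine is still in q7, and z then leads to the accepting state q0. Hence aabaabababbb ∈ L(A).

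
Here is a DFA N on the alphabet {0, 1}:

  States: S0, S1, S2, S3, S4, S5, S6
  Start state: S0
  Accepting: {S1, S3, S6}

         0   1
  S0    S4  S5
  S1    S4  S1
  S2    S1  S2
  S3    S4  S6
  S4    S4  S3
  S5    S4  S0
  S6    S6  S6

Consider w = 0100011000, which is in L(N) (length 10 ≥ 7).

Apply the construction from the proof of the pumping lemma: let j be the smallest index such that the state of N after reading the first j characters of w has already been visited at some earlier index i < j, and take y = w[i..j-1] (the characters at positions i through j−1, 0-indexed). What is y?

10

State sequence: S0 -0-> S4 -1-> S3 -0-> S4 -0-> S4 -0-> S4 -1-> S3 -1-> S6 -0-> S6 -0-> S6 -0-> S6
First repeat at step 3: S4 was already visited.

So i = 1, j = 3, giving x = w[0:1] = 0, y = w[1:3] = 10, z = w[3:10] = 0011000.
Check: |xy| = 3 ≤ 7 and |y| = 2 ≥ 1. Reading y takes N from S4 back to S4, so every xyⁱz is accepted.
Since N has 7 states, any run of length ≥ 7 visits 7+1 states, so by pigeonhole some state repeats within the first 7 steps — that repeat gives the pumpable loop.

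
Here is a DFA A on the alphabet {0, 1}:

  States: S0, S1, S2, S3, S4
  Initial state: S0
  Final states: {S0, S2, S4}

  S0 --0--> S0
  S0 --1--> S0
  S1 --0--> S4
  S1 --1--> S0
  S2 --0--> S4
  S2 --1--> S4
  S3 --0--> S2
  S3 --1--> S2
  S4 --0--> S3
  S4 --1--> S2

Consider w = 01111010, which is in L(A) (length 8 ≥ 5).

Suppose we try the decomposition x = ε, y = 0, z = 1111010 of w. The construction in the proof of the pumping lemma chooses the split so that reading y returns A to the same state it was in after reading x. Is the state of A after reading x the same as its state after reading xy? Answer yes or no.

yes

State sequence: S0 -0-> S0

After x (step 0): S0. After xy (step 1): S0.
They match, so y = 0 drives A around a cycle from S0 back to itself; pumping y any number of times keeps A in S0 before reading z, and xyⁱz ∈ L(A) for every i ≥ 0.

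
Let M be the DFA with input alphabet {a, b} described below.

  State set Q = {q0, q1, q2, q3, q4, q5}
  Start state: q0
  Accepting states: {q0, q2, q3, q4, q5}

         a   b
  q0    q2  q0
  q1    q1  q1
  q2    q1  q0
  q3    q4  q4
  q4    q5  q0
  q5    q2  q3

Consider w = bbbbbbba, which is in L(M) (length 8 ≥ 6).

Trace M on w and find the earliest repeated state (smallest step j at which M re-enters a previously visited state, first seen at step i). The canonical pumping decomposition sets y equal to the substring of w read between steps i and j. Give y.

State sequence: q0 -b-> q0 -b-> q0 -b-> q0 -b-> q0 -b-> q0 -b-> q0 -b-> q0 -a-> q2
First repeat at step 1: q0 was already visited.

So i = 0, j = 1, giving x = w[0:0] = ε, y = w[0:1] = b, z = w[1:8] = bbbbbba.
Check: |xy| = 1 ≤ 6 and |y| = 1 ≥ 1. Reading y takes M from q0 back to q0, so every xyⁱz is accepted.

b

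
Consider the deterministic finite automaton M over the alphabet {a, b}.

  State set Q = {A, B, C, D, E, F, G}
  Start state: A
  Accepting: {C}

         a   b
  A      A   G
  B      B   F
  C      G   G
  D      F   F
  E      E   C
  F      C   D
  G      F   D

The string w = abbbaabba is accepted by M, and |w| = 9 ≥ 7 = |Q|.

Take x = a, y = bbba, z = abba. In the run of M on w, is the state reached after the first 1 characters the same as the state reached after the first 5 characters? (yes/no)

no

Run of M on the first 5 characters of w = a b b b a:
  step 0: A  (start)
  step 1: A  (read a: A→A)
  step 2: G  (read b: A→G)
  step 3: D  (read b: G→D)
  step 4: F  (read b: D→F)
  step 5: C  (read a: F→C)

After x (step 1): A. After xy (step 5): C.
They differ (A ≠ C), so y is not a cycle from the state after x; this split is not the one the pumping-lemma construction produces, and pumping y need not keep the string in L(M).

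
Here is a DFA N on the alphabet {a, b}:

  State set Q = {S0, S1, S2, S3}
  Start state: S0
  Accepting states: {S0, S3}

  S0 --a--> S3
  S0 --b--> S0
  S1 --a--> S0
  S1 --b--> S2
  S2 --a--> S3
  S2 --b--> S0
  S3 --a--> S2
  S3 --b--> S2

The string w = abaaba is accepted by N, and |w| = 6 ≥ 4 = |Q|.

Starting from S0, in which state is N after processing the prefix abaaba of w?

S3

State sequence: S0 -a-> S3 -b-> S2 -a-> S3 -a-> S2 -b-> S0 -a-> S3

After reading 6 characters, N is in state S3.
(This kind of state-tracing is the core of the pumping-lemma construction: with 4 states, pigeonhole forces a repeat within the first 4 steps.)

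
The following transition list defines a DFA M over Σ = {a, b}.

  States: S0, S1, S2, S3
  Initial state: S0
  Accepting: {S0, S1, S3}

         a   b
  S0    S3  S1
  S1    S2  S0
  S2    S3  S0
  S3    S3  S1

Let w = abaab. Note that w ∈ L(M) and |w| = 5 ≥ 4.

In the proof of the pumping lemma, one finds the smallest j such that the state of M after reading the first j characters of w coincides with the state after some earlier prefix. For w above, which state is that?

State sequence: S0 -a-> S3 -b-> S1 -a-> S2 -a-> S3 -b-> S1
First repeat at step 4: S3 was already visited.

The earliest repeat is at step j = 4: M is in S3, which it already visited at step i = 1.

S3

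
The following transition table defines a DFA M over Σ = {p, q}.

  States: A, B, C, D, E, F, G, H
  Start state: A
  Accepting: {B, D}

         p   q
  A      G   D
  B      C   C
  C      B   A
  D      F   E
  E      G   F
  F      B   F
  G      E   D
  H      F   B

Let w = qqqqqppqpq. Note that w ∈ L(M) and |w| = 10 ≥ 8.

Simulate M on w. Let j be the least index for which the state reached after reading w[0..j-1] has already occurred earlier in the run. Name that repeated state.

F

Run of M on w = q q q q q p p q p q:
  step 0: A  (start)
  step 1: D  (read q: A→D)
  step 2: E  (read q: D→E)
  step 3: F  (read q: E→F)
  step 4: F  (read q: F→F)   ← first repeat (F seen earlier)
  step 5: F  (read q: F→F)
  step 6: B  (read p: F→B)
  step 7: C  (read p: B→C)
  step 8: A  (read q: C→A)
  step 9: G  (read p: A→G)
  step 10: D  (read q: G→D)

The earliest repeat is at step j = 4: M is in F, which it already visited at step i = 3.
Since M has 8 states, any run of length ≥ 8 visits 8+1 states, so by pigeonhole some state repeats within the first 8 steps — that repeat gives the pumpable loop.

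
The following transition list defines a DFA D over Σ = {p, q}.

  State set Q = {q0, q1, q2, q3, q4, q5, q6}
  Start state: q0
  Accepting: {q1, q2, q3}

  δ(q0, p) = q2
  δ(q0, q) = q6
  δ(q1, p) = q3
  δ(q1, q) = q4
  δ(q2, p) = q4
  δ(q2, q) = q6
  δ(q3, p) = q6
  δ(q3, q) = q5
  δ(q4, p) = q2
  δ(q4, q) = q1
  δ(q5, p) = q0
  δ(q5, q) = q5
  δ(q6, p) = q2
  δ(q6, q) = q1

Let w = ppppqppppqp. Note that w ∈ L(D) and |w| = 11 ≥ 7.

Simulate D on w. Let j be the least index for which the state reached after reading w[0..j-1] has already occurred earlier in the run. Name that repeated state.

Run of D on w = p p p p q p p p p q p:
  step 0: q0  (start)
  step 1: q2  (read p: q0→q2)
  step 2: q4  (read p: q2→q4)
  step 3: q2  (read p: q4→q2)   ← first repeat (q2 seen earlier)
  step 4: q4  (read p: q2→q4)
  step 5: q1  (read q: q4→q1)
  step 6: q3  (read p: q1→q3)
  step 7: q6  (read p: q3→q6)
  step 8: q2  (read p: q6→q2)
  step 9: q4  (read p: q2→q4)
  step 10: q1  (read q: q4→q1)
  step 11: q3  (read p: q1→q3)

The earliest repeat is at step j = 3: D is in q2, which it already visited at step i = 1.

q2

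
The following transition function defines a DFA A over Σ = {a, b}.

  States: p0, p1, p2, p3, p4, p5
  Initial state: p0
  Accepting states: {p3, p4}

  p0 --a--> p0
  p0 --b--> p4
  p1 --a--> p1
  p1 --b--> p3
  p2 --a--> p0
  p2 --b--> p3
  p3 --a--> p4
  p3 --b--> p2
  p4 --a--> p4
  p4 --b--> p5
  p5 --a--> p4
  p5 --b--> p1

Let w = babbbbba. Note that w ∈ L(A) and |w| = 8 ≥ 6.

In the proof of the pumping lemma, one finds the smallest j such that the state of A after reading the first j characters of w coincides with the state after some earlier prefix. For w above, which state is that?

p4

State sequence: p0 -b-> p4 -a-> p4 -b-> p5 -b-> p1 -b-> p3 -b-> p2 -b-> p3 -a-> p4
First repeat at step 2: p4 was already visited.

The earliest repeat is at step j = 2: A is in p4, which it already visited at step i = 1.
The DFA has 6 states, so the proof of the pumping lemma guarantees a repeated state among the first 6+1 visited; the segment between the two visits is the pumpable y.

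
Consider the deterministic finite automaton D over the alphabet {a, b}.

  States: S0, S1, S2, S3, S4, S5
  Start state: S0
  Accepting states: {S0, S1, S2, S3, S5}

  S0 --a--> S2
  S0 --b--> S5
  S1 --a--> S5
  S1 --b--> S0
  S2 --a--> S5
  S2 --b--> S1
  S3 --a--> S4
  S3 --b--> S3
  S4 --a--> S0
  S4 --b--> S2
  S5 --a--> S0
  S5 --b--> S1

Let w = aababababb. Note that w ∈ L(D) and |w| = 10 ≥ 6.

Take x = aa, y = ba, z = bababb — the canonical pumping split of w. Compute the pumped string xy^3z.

xy^3z = aa·ba·ba·ba·bababb = aababababababb.
Reading y = ba takes D from S5 back to S5, so after x·y·y·y the machine is still in S5, and z then leads to the accepting state S0. Hence aababababababb ∈ L(D).

aababababababb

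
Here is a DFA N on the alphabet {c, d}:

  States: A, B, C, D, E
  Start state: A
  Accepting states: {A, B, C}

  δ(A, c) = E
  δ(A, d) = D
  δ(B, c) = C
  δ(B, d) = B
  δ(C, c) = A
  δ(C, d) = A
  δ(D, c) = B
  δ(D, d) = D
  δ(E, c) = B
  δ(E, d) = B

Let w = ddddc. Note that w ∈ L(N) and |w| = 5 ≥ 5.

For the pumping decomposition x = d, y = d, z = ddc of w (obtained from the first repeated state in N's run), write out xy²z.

xy^2z = d·d·d·ddc = dddddc.
Reading y = d takes N from D back to D, so after x·y·y the machine is still in D, and z then leads to the accepting state B. Hence dddddc ∈ L(N).

dddddc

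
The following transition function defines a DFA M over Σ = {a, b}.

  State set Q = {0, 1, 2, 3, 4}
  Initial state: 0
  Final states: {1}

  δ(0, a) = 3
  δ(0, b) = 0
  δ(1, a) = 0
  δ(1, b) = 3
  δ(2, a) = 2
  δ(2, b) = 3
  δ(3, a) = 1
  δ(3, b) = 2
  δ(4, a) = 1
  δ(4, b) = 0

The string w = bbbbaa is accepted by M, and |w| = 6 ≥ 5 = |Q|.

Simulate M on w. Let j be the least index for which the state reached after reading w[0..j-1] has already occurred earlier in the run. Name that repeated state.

0

State sequence: 0 -b-> 0 -b-> 0 -b-> 0 -b-> 0 -a-> 3 -a-> 1
First repeat at step 1: 0 was already visited.

The earliest repeat is at step j = 1: M is in 0, which it already visited at step i = 0.
Pumping length from the standard proof: p = 5 (the number of states). The repeated state found above gives |xy| = j ≤ 5 and |y| = j − i ≥ 1.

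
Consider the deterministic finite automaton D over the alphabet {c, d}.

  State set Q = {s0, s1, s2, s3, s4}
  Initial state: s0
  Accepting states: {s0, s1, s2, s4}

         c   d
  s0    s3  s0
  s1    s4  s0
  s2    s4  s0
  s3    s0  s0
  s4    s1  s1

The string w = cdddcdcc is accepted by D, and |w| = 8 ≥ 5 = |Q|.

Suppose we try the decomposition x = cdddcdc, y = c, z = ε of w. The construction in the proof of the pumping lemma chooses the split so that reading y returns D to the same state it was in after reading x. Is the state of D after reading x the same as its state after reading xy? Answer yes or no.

Run of D on the first 8 characters of w = c d d d c d c c:
  step 0: s0  (start)
  step 1: s3  (read c: s0→s3)
  step 2: s0  (read d: s3→s0)
  step 3: s0  (read d: s0→s0)
  step 4: s0  (read d: s0→s0)
  step 5: s3  (read c: s0→s3)
  step 6: s0  (read d: s3→s0)
  step 7: s3  (read c: s0→s3)
  step 8: s0  (read c: s3→s0)

After x (step 7): s3. After xy (step 8): s0.
They differ (s3 ≠ s0), so y is not a cycle from the state after x; this split is not the one the pumping-lemma construction produces, and pumping y need not keep the string in L(D).

no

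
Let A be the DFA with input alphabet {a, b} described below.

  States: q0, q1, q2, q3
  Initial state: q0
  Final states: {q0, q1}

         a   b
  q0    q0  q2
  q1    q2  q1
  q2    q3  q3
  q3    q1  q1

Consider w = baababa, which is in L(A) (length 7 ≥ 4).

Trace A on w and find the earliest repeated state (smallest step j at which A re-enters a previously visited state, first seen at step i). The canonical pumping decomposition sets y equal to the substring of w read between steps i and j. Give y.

Run of A on w = b a a b a b a:
  step 0: q0  (start)
  step 1: q2  (read b: q0→q2)
  step 2: q3  (read a: q2→q3)
  step 3: q1  (read a: q3→q1)
  step 4: q1  (read b: q1→q1)   ← first repeat (q1 seen earlier)
  step 5: q2  (read a: q1→q2)
  step 6: q3  (read b: q2→q3)
  step 7: q1  (read a: q3→q1)

So i = 3, j = 4, giving x = w[0:3] = baa, y = w[3:4] = b, z = w[4:7] = aba.
Check: |xy| = 4 ≤ 4 and |y| = 1 ≥ 1. Reading y takes A from q1 back to q1, so every xyⁱz is accepted.

b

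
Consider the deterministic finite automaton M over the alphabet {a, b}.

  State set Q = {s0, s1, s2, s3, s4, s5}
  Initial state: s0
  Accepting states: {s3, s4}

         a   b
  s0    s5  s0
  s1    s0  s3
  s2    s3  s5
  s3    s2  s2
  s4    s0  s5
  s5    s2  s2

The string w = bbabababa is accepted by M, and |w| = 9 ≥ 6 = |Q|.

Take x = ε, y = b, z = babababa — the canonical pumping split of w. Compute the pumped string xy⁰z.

babababa

xy⁰z = xz = ε·babababa = babababa.
Reading y = b takes M from s0 back to s0, so after x the machine is still in s0, and z then leads to the accepting state s3. Hence babababa ∈ L(M).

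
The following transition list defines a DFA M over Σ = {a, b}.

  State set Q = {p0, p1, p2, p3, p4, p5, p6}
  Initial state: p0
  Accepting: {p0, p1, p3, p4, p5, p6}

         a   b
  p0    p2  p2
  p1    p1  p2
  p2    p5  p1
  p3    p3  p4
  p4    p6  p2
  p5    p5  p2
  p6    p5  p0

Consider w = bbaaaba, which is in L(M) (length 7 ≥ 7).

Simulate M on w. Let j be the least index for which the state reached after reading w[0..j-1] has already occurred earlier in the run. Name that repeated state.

Run of M on w = b b a a a b a:
  step 0: p0  (start)
  step 1: p2  (read b: p0→p2)
  step 2: p1  (read b: p2→p1)
  step 3: p1  (read a: p1→p1)   ← first repeat (p1 seen earlier)
  step 4: p1  (read a: p1→p1)
  step 5: p1  (read a: p1→p1)
  step 6: p2  (read b: p1→p2)
  step 7: p5  (read a: p2→p5)

The earliest repeat is at step j = 3: M is in p1, which it already visited at step i = 2.

p1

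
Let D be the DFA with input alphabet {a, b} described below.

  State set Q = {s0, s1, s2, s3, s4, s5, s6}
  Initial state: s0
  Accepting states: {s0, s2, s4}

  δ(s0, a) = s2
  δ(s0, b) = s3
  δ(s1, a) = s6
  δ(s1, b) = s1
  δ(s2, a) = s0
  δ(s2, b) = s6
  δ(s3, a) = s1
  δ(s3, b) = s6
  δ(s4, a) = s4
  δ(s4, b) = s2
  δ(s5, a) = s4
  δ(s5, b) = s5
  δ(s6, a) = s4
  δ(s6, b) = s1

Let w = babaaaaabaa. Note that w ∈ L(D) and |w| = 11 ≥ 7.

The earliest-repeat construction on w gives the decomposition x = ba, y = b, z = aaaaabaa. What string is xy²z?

babbaaaaabaa

xy^2z = ba·b·b·aaaaabaa = babbaaaaabaa.
Reading y = b takes D from s1 back to s1, so after x·y·y the machine is still in s1, and z then leads to the accepting state s2. Hence babbaaaaabaa ∈ L(D).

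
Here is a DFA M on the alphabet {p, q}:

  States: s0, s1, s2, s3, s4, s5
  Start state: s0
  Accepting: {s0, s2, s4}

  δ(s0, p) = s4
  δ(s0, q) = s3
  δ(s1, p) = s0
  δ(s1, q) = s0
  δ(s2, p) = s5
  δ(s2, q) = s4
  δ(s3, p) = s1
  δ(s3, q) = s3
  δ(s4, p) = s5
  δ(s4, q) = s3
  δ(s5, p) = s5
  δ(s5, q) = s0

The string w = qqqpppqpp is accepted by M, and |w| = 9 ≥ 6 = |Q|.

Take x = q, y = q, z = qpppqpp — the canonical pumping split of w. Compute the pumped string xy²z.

qqqqpppqpp

xy^2z = q·q·q·qpppqpp = qqqqpppqpp.
Reading y = q takes M from s3 back to s3, so after x·y·y the machine is still in s3, and z then leads to the accepting state s0. Hence qqqqpppqpp ∈ L(M).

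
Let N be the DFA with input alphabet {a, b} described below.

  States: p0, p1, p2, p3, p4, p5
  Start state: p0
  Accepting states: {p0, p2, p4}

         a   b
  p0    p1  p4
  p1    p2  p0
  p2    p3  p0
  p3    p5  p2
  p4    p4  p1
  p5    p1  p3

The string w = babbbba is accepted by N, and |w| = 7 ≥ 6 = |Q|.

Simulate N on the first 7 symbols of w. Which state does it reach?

p2

State sequence: p0 -b-> p4 -a-> p4 -b-> p1 -b-> p0 -b-> p4 -b-> p1 -a-> p2

After reading 7 characters, N is in state p2.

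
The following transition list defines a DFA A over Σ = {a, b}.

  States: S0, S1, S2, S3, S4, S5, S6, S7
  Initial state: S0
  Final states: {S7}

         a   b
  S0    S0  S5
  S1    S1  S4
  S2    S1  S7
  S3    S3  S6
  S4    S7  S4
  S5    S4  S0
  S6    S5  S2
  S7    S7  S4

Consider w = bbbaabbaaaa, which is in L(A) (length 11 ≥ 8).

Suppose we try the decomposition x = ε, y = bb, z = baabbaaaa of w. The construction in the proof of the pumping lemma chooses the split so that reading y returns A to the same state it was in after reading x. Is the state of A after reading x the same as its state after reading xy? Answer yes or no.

yes

Run of A on the first 2 characters of w = b b:
  step 0: S0  (start)
  step 1: S5  (read b: S0→S5)
  step 2: S0  (read b: S5→S0)

After x (step 0): S0. After xy (step 2): S0.
They match, so y = bb drives A around a cycle from S0 back to itself; pumping y any number of times keeps A in S0 before reading z, and xyⁱz ∈ L(A) for every i ≥ 0.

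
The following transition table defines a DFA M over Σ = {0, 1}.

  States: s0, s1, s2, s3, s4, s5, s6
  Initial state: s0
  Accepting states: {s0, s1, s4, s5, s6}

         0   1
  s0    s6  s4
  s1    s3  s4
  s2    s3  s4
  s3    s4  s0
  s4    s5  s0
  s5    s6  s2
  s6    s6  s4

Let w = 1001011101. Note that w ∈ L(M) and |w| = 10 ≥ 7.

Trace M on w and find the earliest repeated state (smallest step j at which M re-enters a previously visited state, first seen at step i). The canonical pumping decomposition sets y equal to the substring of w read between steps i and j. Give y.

001

Run of M on w = 1 0 0 1 0 1 1 1 0 1:
  step 0: s0  (start)
  step 1: s4  (read 1: s0→s4)
  step 2: s5  (read 0: s4→s5)
  step 3: s6  (read 0: s5→s6)
  step 4: s4  (read 1: s6→s4)   ← first repeat (s4 seen earlier)
  step 5: s5  (read 0: s4→s5)
  step 6: s2  (read 1: s5→s2)
  step 7: s4  (read 1: s2→s4)
  step 8: s0  (read 1: s4→s0)
  step 9: s6  (read 0: s0→s6)
  step 10: s4  (read 1: s6→s4)

So i = 1, j = 4, giving x = w[0:1] = 1, y = w[1:4] = 001, z = w[4:10] = 011101.
Check: |xy| = 4 ≤ 7 and |y| = 3 ≥ 1. Reading y takes M from s4 back to s4, so every xyⁱz is accepted.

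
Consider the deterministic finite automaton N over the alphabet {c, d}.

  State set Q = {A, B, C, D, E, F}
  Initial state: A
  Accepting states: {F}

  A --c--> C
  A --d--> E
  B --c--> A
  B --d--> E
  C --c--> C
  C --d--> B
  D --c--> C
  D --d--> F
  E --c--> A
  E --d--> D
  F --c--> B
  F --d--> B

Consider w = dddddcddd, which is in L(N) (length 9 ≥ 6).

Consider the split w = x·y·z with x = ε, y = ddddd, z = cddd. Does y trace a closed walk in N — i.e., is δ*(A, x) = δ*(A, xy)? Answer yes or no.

State sequence: A -d-> E -d-> D -d-> F -d-> B -d-> E

After x (step 0): A. After xy (step 5): E.
They differ (A ≠ E), so y is not a cycle from the state after x; this split is not the one the pumping-lemma construction produces, and pumping y need not keep the string in L(N).

no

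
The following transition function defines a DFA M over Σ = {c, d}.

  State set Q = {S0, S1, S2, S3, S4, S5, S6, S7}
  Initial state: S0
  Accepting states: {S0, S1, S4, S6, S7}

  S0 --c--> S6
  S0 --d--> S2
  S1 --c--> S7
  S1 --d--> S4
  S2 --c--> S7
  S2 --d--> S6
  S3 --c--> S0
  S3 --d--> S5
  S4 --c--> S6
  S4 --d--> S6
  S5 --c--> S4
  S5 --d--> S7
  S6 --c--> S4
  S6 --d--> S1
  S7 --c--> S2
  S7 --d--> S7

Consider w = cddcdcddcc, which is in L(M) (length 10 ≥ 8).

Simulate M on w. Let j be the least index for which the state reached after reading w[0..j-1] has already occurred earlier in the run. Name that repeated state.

S6

State sequence: S0 -c-> S6 -d-> S1 -d-> S4 -c-> S6 -d-> S1 -c-> S7 -d-> S7 -d-> S7 -c-> S2 -c-> S7
First repeat at step 4: S6 was already visited.

The earliest repeat is at step j = 4: M is in S6, which it already visited at step i = 1.
With |Q| = 8, pigeonhole forces a state repeat no later than step 8; the substring read between the first and second visits to that state can be pumped.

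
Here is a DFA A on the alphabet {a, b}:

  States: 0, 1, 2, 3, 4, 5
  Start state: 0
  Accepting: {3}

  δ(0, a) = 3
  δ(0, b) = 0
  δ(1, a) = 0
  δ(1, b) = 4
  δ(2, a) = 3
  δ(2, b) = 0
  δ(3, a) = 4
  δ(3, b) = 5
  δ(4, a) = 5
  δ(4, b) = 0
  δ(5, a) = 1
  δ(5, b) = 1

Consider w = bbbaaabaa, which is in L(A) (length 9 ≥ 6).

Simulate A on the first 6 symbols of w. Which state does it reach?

5

State sequence: 0 -b-> 0 -b-> 0 -b-> 0 -a-> 3 -a-> 4 -a-> 5

After reading 6 characters, A is in state 5.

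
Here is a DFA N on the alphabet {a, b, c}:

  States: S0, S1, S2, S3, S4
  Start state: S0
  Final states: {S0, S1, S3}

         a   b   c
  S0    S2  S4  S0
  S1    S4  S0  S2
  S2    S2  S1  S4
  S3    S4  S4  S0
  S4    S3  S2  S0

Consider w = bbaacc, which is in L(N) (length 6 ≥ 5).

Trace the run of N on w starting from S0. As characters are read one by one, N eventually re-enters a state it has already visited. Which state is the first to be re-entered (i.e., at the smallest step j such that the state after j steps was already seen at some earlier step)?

State sequence: S0 -b-> S4 -b-> S2 -a-> S2 -a-> S2 -c-> S4 -c-> S0
First repeat at step 3: S2 was already visited.

The earliest repeat is at step j = 3: N is in S2, which it already visited at step i = 2.
The DFA has 5 states, so the proof of the pumping lemma guarantees a repeated state among the first 5+1 visited; the segment between the two visits is the pumpable y.

S2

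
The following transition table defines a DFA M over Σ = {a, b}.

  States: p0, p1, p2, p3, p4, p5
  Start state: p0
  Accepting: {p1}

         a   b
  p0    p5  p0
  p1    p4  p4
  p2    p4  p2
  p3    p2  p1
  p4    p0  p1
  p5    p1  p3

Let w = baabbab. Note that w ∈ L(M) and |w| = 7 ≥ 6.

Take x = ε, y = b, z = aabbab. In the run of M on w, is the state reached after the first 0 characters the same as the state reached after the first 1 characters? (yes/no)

yes

State sequence: p0 -b-> p0

After x (step 0): p0. After xy (step 1): p0.
They match, so y = b drives M around a cycle from p0 back to itself; pumping y any number of times keeps M in p0 before reading z, and xyⁱz ∈ L(M) for every i ≥ 0.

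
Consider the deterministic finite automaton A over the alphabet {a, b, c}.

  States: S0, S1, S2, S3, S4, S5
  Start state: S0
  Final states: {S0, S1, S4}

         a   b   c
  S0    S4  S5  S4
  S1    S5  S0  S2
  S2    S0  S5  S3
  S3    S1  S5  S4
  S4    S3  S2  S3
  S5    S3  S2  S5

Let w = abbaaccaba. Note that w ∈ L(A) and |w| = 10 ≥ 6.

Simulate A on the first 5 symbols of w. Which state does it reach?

S1

Run of A on the first 5 characters of w = a b b a a:
  step 0: S0  (start)
  step 1: S4  (read a: S0→S4)
  step 2: S2  (read b: S4→S2)
  step 3: S5  (read b: S2→S5)
  step 4: S3  (read a: S5→S3)
  step 5: S1  (read a: S3→S1)

After reading 5 characters, A is in state S1.
(This kind of state-tracing is the core of the pumping-lemma construction: with 6 states, pigeonhole forces a repeat within the first 6 steps.)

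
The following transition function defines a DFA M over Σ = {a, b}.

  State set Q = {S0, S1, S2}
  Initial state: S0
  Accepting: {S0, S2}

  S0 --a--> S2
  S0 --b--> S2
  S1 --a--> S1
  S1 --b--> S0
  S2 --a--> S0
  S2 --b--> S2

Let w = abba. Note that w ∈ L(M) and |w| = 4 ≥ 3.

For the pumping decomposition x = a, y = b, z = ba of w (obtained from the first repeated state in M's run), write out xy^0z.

aba

xy⁰z = xz = a·ba = aba.
Reading y = b takes M from S2 back to S2, so after x the machine is still in S2, and z then leads to the accepting state S0. Hence aba ∈ L(M).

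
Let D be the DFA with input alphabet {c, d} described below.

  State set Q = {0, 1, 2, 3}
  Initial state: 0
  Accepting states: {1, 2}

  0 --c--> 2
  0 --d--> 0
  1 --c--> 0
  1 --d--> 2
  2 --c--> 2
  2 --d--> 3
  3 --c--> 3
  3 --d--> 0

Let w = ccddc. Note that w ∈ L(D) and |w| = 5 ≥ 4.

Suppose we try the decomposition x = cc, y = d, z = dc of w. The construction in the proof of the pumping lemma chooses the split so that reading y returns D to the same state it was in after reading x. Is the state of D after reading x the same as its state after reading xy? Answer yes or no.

no

State sequence: 0 -c-> 2 -c-> 2 -d-> 3

After x (step 2): 2. After xy (step 3): 3.
They differ (2 ≠ 3), so y is not a cycle from the state after x; this split is not the one the pumping-lemma construction produces, and pumping y need not keep the string in L(D).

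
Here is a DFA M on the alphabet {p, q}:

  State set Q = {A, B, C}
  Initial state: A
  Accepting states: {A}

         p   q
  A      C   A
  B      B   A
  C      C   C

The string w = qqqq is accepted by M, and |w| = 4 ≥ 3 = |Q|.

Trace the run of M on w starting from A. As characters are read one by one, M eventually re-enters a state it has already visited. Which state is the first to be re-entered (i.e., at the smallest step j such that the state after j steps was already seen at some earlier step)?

Run of M on w = q q q q:
  step 0: A  (start)
  step 1: A  (read q: A→A)   ← first repeat (A seen earlier)
  step 2: A  (read q: A→A)
  step 3: A  (read q: A→A)
  step 4: A  (read q: A→A)

The earliest repeat is at step j = 1: M is in A, which it already visited at step i = 0.
Since M has 3 states, any run of length ≥ 3 visits 3+1 states, so by pigeonhole some state repeats within the first 3 steps — that repeat gives the pumpable loop.

A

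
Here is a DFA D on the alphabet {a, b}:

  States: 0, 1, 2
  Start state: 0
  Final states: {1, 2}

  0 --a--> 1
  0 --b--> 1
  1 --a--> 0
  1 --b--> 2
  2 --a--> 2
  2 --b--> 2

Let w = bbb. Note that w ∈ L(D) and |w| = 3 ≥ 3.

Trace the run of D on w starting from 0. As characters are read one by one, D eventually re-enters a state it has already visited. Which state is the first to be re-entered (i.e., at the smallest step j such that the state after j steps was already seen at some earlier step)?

Run of D on w = b b b:
  step 0: 0  (start)
  step 1: 1  (read b: 0→1)
  step 2: 2  (read b: 1→2)
  step 3: 2  (read b: 2→2)   ← first repeat (2 seen earlier)

The earliest repeat is at step j = 3: D is in 2, which it already visited at step i = 2.
Since D has 3 states, any run of length ≥ 3 visits 3+1 states, so by pigeonhole some state repeats within the first 3 steps — that repeat gives the pumpable loop.

2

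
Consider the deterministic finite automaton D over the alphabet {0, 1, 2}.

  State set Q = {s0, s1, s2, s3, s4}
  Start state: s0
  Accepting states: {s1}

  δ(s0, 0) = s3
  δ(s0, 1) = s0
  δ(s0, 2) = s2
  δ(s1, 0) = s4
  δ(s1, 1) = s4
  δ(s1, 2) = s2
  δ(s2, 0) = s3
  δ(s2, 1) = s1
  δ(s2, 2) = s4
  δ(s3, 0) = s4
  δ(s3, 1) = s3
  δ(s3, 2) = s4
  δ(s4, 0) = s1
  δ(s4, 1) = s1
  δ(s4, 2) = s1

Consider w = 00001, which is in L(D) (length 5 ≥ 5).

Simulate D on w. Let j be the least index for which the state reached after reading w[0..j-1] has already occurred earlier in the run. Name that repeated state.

s4

State sequence: s0 -0-> s3 -0-> s4 -0-> s1 -0-> s4 -1-> s1
First repeat at step 4: s4 was already visited.

The earliest repeat is at step j = 4: D is in s4, which it already visited at step i = 2.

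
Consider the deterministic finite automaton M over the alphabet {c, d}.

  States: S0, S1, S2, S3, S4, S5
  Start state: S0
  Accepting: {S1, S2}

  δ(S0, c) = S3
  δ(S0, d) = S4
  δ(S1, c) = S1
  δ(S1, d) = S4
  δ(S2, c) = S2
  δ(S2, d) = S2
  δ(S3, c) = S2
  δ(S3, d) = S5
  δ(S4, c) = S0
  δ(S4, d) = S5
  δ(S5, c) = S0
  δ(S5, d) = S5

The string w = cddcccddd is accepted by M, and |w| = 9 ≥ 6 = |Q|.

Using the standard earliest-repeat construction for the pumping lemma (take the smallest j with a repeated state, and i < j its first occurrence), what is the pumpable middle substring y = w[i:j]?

State sequence: S0 -c-> S3 -d-> S5 -d-> S5 -c-> S0 -c-> S3 -c-> S2 -d-> S2 -d-> S2 -d-> S2
First repeat at step 3: S5 was already visited.

So i = 2, j = 3, giving x = w[0:2] = cd, y = w[2:3] = d, z = w[3:9] = cccddd.
Check: |xy| = 3 ≤ 6 and |y| = 1 ≥ 1. Reading y takes M from S5 back to S5, so every xyⁱz is accepted.

d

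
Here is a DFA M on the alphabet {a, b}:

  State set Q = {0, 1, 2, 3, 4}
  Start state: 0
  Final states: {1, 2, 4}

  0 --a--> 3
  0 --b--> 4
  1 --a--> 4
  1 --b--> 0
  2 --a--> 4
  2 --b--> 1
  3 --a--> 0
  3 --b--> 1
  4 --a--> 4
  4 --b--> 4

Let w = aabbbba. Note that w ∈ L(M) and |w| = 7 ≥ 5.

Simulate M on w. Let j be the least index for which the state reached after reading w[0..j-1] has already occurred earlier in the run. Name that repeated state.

State sequence: 0 -a-> 3 -a-> 0 -b-> 4 -b-> 4 -b-> 4 -b-> 4 -a-> 4
First repeat at step 2: 0 was already visited.

The earliest repeat is at step j = 2: M is in 0, which it already visited at step i = 0.
With |Q| = 5, pigeonhole forces a state repeat no later than step 5; the substring read between the first and second visits to that state can be pumped.

0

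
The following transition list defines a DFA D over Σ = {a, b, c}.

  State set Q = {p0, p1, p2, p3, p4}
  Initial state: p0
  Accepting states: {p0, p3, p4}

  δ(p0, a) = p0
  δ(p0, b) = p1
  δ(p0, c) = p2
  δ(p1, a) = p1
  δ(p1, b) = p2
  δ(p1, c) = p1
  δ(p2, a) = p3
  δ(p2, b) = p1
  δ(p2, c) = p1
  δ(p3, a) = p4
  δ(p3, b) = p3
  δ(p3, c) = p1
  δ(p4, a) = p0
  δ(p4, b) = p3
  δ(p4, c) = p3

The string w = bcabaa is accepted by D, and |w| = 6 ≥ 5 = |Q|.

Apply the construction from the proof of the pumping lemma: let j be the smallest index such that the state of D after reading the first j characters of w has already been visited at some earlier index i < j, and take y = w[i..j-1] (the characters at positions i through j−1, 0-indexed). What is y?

State sequence: p0 -b-> p1 -c-> p1 -a-> p1 -b-> p2 -a-> p3 -a-> p4
First repeat at step 2: p1 was already visited.

So i = 1, j = 2, giving x = w[0:1] = b, y = w[1:2] = c, z = w[2:6] = abaa.
Check: |xy| = 2 ≤ 5 and |y| = 1 ≥ 1. Reading y takes D from p1 back to p1, so every xyⁱz is accepted.

c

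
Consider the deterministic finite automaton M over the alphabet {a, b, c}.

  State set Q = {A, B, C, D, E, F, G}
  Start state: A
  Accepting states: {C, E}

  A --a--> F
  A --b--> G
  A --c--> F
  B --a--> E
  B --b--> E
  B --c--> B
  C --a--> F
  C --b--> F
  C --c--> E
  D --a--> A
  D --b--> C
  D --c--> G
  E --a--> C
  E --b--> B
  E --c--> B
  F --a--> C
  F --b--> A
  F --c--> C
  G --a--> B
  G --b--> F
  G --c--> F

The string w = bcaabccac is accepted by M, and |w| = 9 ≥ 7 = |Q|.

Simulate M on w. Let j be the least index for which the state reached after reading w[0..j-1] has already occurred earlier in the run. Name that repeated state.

F

State sequence: A -b-> G -c-> F -a-> C -a-> F -b-> A -c-> F -c-> C -a-> F -c-> C
First repeat at step 4: F was already visited.

The earliest repeat is at step j = 4: M is in F, which it already visited at step i = 2.
The DFA has 7 states, so the proof of the pumping lemma guarantees a repeated state among the first 7+1 visited; the segment between the two visits is the pumpable y.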